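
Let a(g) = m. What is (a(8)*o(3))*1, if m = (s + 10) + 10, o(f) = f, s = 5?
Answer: 75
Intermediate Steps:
m = 25 (m = (5 + 10) + 10 = 15 + 10 = 25)
a(g) = 25
(a(8)*o(3))*1 = (25*3)*1 = 75*1 = 75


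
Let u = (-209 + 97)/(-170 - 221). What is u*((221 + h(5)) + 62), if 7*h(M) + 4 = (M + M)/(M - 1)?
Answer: 31672/391 ≈ 81.003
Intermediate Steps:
h(M) = -4/7 + 2*M/(7*(-1 + M)) (h(M) = -4/7 + ((M + M)/(M - 1))/7 = -4/7 + ((2*M)/(-1 + M))/7 = -4/7 + (2*M/(-1 + M))/7 = -4/7 + 2*M/(7*(-1 + M)))
u = 112/391 (u = -112/(-391) = -112*(-1/391) = 112/391 ≈ 0.28645)
u*((221 + h(5)) + 62) = 112*((221 + 2*(2 - 1*5)/(7*(-1 + 5))) + 62)/391 = 112*((221 + (2/7)*(2 - 5)/4) + 62)/391 = 112*((221 + (2/7)*(¼)*(-3)) + 62)/391 = 112*((221 - 3/14) + 62)/391 = 112*(3091/14 + 62)/391 = (112/391)*(3959/14) = 31672/391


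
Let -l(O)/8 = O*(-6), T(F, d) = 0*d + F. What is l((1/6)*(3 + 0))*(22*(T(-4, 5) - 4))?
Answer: -4224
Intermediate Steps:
T(F, d) = F (T(F, d) = 0 + F = F)
l(O) = 48*O (l(O) = -8*O*(-6) = -(-48)*O = 48*O)
l((1/6)*(3 + 0))*(22*(T(-4, 5) - 4)) = (48*((1/6)*(3 + 0)))*(22*(-4 - 4)) = (48*((1*(1/6))*3))*(22*(-8)) = (48*((1/6)*3))*(-176) = (48*(1/2))*(-176) = 24*(-176) = -4224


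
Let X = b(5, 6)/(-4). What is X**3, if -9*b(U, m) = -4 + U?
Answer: 1/46656 ≈ 2.1433e-5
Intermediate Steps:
b(U, m) = 4/9 - U/9 (b(U, m) = -(-4 + U)/9 = 4/9 - U/9)
X = 1/36 (X = (4/9 - 1/9*5)/(-4) = (4/9 - 5/9)*(-1/4) = -1/9*(-1/4) = 1/36 ≈ 0.027778)
X**3 = (1/36)**3 = 1/46656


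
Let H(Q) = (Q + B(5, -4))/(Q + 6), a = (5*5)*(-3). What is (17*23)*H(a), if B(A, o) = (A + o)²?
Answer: 1258/3 ≈ 419.33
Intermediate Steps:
a = -75 (a = 25*(-3) = -75)
H(Q) = (1 + Q)/(6 + Q) (H(Q) = (Q + (5 - 4)²)/(Q + 6) = (Q + 1²)/(6 + Q) = (Q + 1)/(6 + Q) = (1 + Q)/(6 + Q))
(17*23)*H(a) = (17*23)*((1 - 75)/(6 - 75)) = 391*(-74/(-69)) = 391*(-1/69*(-74)) = 391*(74/69) = 1258/3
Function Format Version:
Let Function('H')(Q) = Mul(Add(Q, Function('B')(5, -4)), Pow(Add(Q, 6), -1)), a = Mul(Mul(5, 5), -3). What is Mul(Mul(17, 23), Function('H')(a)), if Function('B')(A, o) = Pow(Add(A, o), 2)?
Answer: Rational(1258, 3) ≈ 419.33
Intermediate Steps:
a = -75 (a = Mul(25, -3) = -75)
Function('H')(Q) = Mul(Pow(Add(6, Q), -1), Add(1, Q)) (Function('H')(Q) = Mul(Add(Q, Pow(Add(5, -4), 2)), Pow(Add(Q, 6), -1)) = Mul(Add(Q, Pow(1, 2)), Pow(Add(6, Q), -1)) = Mul(Add(Q, 1), Pow(Add(6, Q), -1)) = Mul(Add(1, Q), Pow(Add(6, Q), -1)) = Mul(Pow(Add(6, Q), -1), Add(1, Q)))
Mul(Mul(17, 23), Function('H')(a)) = Mul(Mul(17, 23), Mul(Pow(Add(6, -75), -1), Add(1, -75))) = Mul(391, Mul(Pow(-69, -1), -74)) = Mul(391, Mul(Rational(-1, 69), -74)) = Mul(391, Rational(74, 69)) = Rational(1258, 3)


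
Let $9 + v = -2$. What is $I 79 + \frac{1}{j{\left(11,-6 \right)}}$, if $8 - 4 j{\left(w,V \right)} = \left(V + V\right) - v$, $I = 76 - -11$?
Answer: $\frac{61861}{9} \approx 6873.4$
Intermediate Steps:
$I = 87$ ($I = 76 + 11 = 87$)
$v = -11$ ($v = -9 - 2 = -11$)
$j{\left(w,V \right)} = - \frac{3}{4} - \frac{V}{2}$ ($j{\left(w,V \right)} = 2 - \frac{\left(V + V\right) - -11}{4} = 2 - \frac{2 V + 11}{4} = 2 - \frac{11 + 2 V}{4} = 2 - \left(\frac{11}{4} + \frac{V}{2}\right) = - \frac{3}{4} - \frac{V}{2}$)
$I 79 + \frac{1}{j{\left(11,-6 \right)}} = 87 \cdot 79 + \frac{1}{- \frac{3}{4} - -3} = 6873 + \frac{1}{- \frac{3}{4} + 3} = 6873 + \frac{1}{\frac{9}{4}} = 6873 + \frac{4}{9} = \frac{61861}{9}$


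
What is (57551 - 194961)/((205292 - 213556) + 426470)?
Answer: -68705/209103 ≈ -0.32857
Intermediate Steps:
(57551 - 194961)/((205292 - 213556) + 426470) = -137410/(-8264 + 426470) = -137410/418206 = -137410*1/418206 = -68705/209103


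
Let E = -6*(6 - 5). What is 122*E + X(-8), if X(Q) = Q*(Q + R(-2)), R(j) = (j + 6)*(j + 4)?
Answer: -732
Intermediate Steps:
R(j) = (4 + j)*(6 + j) (R(j) = (6 + j)*(4 + j) = (4 + j)*(6 + j))
X(Q) = Q*(8 + Q) (X(Q) = Q*(Q + (24 + (-2)**2 + 10*(-2))) = Q*(Q + (24 + 4 - 20)) = Q*(Q + 8) = Q*(8 + Q))
E = -6 (E = -6*1 = -6)
122*E + X(-8) = 122*(-6) - 8*(8 - 8) = -732 - 8*0 = -732 + 0 = -732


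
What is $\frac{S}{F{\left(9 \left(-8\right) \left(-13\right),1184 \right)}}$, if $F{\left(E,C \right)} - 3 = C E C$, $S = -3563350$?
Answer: $- \frac{3563350}{1312137219} \approx -0.0027157$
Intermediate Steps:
$F{\left(E,C \right)} = 3 + E C^{2}$ ($F{\left(E,C \right)} = 3 + C E C = 3 + E C^{2}$)
$\frac{S}{F{\left(9 \left(-8\right) \left(-13\right),1184 \right)}} = - \frac{3563350}{3 + 9 \left(-8\right) \left(-13\right) 1184^{2}} = - \frac{3563350}{3 + \left(-72\right) \left(-13\right) 1401856} = - \frac{3563350}{3 + 936 \cdot 1401856} = - \frac{3563350}{3 + 1312137216} = - \frac{3563350}{1312137219}$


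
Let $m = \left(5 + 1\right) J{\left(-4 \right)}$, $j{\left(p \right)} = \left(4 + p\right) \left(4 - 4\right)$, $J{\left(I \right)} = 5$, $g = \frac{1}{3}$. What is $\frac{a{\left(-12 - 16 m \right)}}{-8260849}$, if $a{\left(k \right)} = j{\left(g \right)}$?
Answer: $0$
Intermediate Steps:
$g = \frac{1}{3} \approx 0.33333$
$j{\left(p \right)} = 0$ ($j{\left(p \right)} = \left(4 + p\right) 0 = 0$)
$m = 30$ ($m = \left(5 + 1\right) 5 = 6 \cdot 5 = 30$)
$a{\left(k \right)} = 0$
$\frac{a{\left(-12 - 16 m \right)}}{-8260849} = \frac{0}{-8260849} = 0 \left(- \frac{1}{8260849}\right) = 0$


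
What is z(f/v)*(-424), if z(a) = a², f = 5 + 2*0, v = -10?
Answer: -106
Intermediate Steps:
f = 5 (f = 5 + 0 = 5)
z(f/v)*(-424) = (5/(-10))²*(-424) = (5*(-⅒))²*(-424) = (-½)²*(-424) = (¼)*(-424) = -106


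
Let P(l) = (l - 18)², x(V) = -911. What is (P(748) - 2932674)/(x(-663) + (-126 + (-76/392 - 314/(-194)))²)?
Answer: -216853264127864/1320038792573 ≈ -164.28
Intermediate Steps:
P(l) = (-18 + l)²
(P(748) - 2932674)/(x(-663) + (-126 + (-76/392 - 314/(-194)))²) = ((-18 + 748)² - 2932674)/(-911 + (-126 + (-76/392 - 314/(-194)))²) = (730² - 2932674)/(-911 + (-126 + (-76*1/392 - 314*(-1/194)))²) = (532900 - 2932674)/(-911 + (-126 + (-19/98 + 157/97))²) = -2399774/(-911 + (-126 + 13543/9506)²) = -2399774/(-911 + (-1184213/9506)²) = -2399774/(-911 + 1402360429369/90364036) = -2399774/1320038792573/90364036 = -2399774*90364036/1320038792573 = -216853264127864/1320038792573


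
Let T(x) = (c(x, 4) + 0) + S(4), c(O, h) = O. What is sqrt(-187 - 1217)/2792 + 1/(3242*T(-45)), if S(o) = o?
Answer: -1/132922 + 3*I*sqrt(39)/1396 ≈ -7.5232e-6 + 0.01342*I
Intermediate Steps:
T(x) = 4 + x (T(x) = (x + 0) + 4 = x + 4 = 4 + x)
sqrt(-187 - 1217)/2792 + 1/(3242*T(-45)) = sqrt(-187 - 1217)/2792 + 1/(3242*(4 - 45)) = sqrt(-1404)*(1/2792) + (1/3242)/(-41) = (6*I*sqrt(39))*(1/2792) + (1/3242)*(-1/41) = 3*I*sqrt(39)/1396 - 1/132922 = -1/132922 + 3*I*sqrt(39)/1396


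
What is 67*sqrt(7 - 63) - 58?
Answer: -58 + 134*I*sqrt(14) ≈ -58.0 + 501.38*I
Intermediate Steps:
67*sqrt(7 - 63) - 58 = 67*sqrt(-56) - 58 = 67*(2*I*sqrt(14)) - 58 = 134*I*sqrt(14) - 58 = -58 + 134*I*sqrt(14)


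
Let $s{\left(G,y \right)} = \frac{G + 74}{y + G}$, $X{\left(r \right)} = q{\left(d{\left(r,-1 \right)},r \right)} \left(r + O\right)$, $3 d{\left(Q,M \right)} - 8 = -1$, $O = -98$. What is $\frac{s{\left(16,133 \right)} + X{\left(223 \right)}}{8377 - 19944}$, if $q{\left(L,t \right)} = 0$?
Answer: $- \frac{90}{1723483} \approx -5.222 \cdot 10^{-5}$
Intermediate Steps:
$d{\left(Q,M \right)} = \frac{7}{3}$ ($d{\left(Q,M \right)} = \frac{8}{3} + \frac{1}{3} \left(-1\right) = \frac{8}{3} - \frac{1}{3} = \frac{7}{3}$)
$X{\left(r \right)} = 0$ ($X{\left(r \right)} = 0 \left(r - 98\right) = 0 \left(-98 + r\right) = 0$)
$s{\left(G,y \right)} = \frac{74 + G}{G + y}$
$\frac{s{\left(16,133 \right)} + X{\left(223 \right)}}{8377 - 19944} = \frac{\frac{74 + 16}{16 + 133} + 0}{8377 - 19944} = \frac{\frac{1}{149} \cdot 90 + 0}{-11567} = \left(\frac{1}{149} \cdot 90 + 0\right) \left(- \frac{1}{11567}\right) = \left(\frac{90}{149} + 0\right) \left(- \frac{1}{11567}\right) = \frac{90}{149} \left(- \frac{1}{11567}\right) = - \frac{90}{1723483}$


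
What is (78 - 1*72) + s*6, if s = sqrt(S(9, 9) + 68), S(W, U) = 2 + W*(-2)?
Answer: 6 + 12*sqrt(13) ≈ 49.267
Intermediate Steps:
S(W, U) = 2 - 2*W
s = 2*sqrt(13) (s = sqrt((2 - 2*9) + 68) = sqrt((2 - 18) + 68) = sqrt(-16 + 68) = sqrt(52) = 2*sqrt(13) ≈ 7.2111)
(78 - 1*72) + s*6 = (78 - 1*72) + (2*sqrt(13))*6 = (78 - 72) + 12*sqrt(13) = 6 + 12*sqrt(13)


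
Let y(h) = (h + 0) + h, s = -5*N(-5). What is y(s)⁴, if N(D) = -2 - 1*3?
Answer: 6250000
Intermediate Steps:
N(D) = -5 (N(D) = -2 - 3 = -5)
s = 25 (s = -5*(-5) = 25)
y(h) = 2*h (y(h) = h + h = 2*h)
y(s)⁴ = (2*25)⁴ = 50⁴ = 6250000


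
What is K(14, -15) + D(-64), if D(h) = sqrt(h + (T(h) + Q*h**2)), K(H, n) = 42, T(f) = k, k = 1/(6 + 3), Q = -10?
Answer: 42 + 7*I*sqrt(7535)/3 ≈ 42.0 + 202.54*I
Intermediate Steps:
k = 1/9 ≈ 0.11111
T(f) = 1/9
D(h) = sqrt(1/9 + h - 10*h**2) (D(h) = sqrt(h + (1/9 - 10*h**2)) = sqrt(1/9 + h - 10*h**2))
K(14, -15) + D(-64) = 42 + sqrt(1 - 90*(-64)**2 + 9*(-64))/3 = 42 + sqrt(1 - 90*4096 - 576)/3 = 42 + sqrt(1 - 368640 - 576)/3 = 42 + sqrt(-369215)/3 = 42 + (7*I*sqrt(7535))/3 = 42 + 7*I*sqrt(7535)/3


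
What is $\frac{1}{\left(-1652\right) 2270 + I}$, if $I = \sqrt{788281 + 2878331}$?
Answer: $- \frac{937510}{3515699083747} - \frac{\sqrt{916653}}{7031398167494} \approx -2.668 \cdot 10^{-7}$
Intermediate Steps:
$I = 2 \sqrt{916653}$ ($I = \sqrt{3666612} = 2 \sqrt{916653} \approx 1914.8$)
$\frac{1}{\left(-1652\right) 2270 + I} = \frac{1}{\left(-1652\right) 2270 + 2 \sqrt{916653}} = \frac{1}{-3750040 + 2 \sqrt{916653}}$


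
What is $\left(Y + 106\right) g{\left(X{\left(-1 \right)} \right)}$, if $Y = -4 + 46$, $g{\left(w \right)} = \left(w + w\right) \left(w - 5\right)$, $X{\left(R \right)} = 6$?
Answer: $1776$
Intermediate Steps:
$g{\left(w \right)} = 2 w \left(-5 + w\right)$
$Y = 42$
$\left(Y + 106\right) g{\left(X{\left(-1 \right)} \right)} = \left(42 + 106\right) 2 \cdot 6 \left(-5 + 6\right) = 148 \cdot 2 \cdot 6 \cdot 1 = 148 \cdot 12 = 1776$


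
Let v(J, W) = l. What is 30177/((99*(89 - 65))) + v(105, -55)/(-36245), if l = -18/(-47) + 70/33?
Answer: 5711854723/449727960 ≈ 12.701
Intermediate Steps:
l = 3884/1551 (l = -18*(-1/47) + 70*(1/33) = 18/47 + 70/33 = 3884/1551 ≈ 2.5042)
v(J, W) = 3884/1551
30177/((99*(89 - 65))) + v(105, -55)/(-36245) = 30177/((99*(89 - 65))) + (3884/1551)/(-36245) = 30177/((99*24)) + (3884/1551)*(-1/36245) = 30177/2376 - 3884/56215995 = 30177*(1/2376) - 3884/56215995 = 3353/264 - 3884/56215995 = 5711854723/449727960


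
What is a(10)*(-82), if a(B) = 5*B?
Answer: -4100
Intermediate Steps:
a(10)*(-82) = (5*10)*(-82) = 50*(-82) = -4100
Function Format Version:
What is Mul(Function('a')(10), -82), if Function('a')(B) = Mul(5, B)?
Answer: -4100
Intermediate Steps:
Mul(Function('a')(10), -82) = Mul(Mul(5, 10), -82) = Mul(50, -82) = -4100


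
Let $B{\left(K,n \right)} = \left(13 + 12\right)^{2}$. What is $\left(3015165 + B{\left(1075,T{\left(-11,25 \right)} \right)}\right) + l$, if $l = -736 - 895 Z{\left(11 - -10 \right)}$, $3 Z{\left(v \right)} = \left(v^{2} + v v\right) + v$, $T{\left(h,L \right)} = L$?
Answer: $2745659$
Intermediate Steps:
$B{\left(K,n \right)} = 625$ ($B{\left(K,n \right)} = 25^{2} = 625$)
$Z{\left(v \right)} = \frac{v}{3} + \frac{2 v^{2}}{3}$ ($Z{\left(v \right)} = \frac{\left(v^{2} + v v\right) + v}{3} = \frac{\left(v^{2} + v^{2}\right) + v}{3} = \frac{2 v^{2} + v}{3} = \frac{v + 2 v^{2}}{3} = \frac{v}{3} + \frac{2 v^{2}}{3}$)
$l = -270131$ ($l = -736 - 895 \frac{\left(11 - -10\right) \left(1 + 2 \left(11 - -10\right)\right)}{3} = -736 - 895 \frac{\left(11 + 10\right) \left(1 + 2 \left(11 + 10\right)\right)}{3} = -736 - 895 \cdot \frac{1}{3} \cdot 21 \left(1 + 2 \cdot 21\right) = -736 - 895 \cdot \frac{1}{3} \cdot 21 \left(1 + 42\right) = -736 - 895 \cdot \frac{1}{3} \cdot 21 \cdot 43 = -736 - 269395 = -270131$)
$\left(3015165 + B{\left(1075,T{\left(-11,25 \right)} \right)}\right) + l = \left(3015165 + 625\right) - 270131 = 3015790 - 270131 = 2745659$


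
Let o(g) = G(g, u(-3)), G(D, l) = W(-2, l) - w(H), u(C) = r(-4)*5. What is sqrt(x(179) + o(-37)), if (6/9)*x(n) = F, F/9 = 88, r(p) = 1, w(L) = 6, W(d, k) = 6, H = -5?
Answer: 6*sqrt(33) ≈ 34.467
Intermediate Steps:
u(C) = 5 (u(C) = 1*5 = 5)
F = 792 (F = 9*88 = 792)
x(n) = 1188 (x(n) = (3/2)*792 = 1188)
G(D, l) = 0 (G(D, l) = 6 - 1*6 = 6 - 6 = 0)
o(g) = 0
sqrt(x(179) + o(-37)) = sqrt(1188 + 0) = sqrt(1188) = 6*sqrt(33)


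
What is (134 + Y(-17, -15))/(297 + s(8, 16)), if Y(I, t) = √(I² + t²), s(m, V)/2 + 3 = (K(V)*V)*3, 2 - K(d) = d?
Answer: -134/1053 - √514/1053 ≈ -0.14879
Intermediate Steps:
K(d) = 2 - d
s(m, V) = -6 + 6*V*(2 - V) (s(m, V) = -6 + 2*(((2 - V)*V)*3) = -6 + 2*((V*(2 - V))*3) = -6 + 2*(3*V*(2 - V)) = -6 + 6*V*(2 - V))
(134 + Y(-17, -15))/(297 + s(8, 16)) = (134 + √((-17)² + (-15)²))/(297 + (-6 - 6*16*(-2 + 16))) = (134 + √(289 + 225))/(297 + (-6 - 6*16*14)) = (134 + √514)/(297 + (-6 - 1344)) = (134 + √514)/(297 - 1350) = (134 + √514)/(-1053) = (134 + √514)*(-1/1053) = -134/1053 - √514/1053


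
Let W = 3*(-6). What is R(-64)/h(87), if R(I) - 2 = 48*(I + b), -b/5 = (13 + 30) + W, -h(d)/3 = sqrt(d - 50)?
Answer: 9070*sqrt(37)/111 ≈ 497.03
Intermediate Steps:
h(d) = -3*sqrt(-50 + d) (h(d) = -3*sqrt(d - 50) = -3*sqrt(-50 + d))
W = -18
b = -125 (b = -5*((13 + 30) - 18) = -5*(43 - 18) = -5*25 = -125)
R(I) = -5998 + 48*I (R(I) = 2 + 48*(I - 125) = 2 + 48*(-125 + I) = 2 + (-6000 + 48*I) = -5998 + 48*I)
R(-64)/h(87) = (-5998 + 48*(-64))/((-3*sqrt(-50 + 87))) = (-5998 - 3072)/((-3*sqrt(37))) = -(-9070)*sqrt(37)/111 = 9070*sqrt(37)/111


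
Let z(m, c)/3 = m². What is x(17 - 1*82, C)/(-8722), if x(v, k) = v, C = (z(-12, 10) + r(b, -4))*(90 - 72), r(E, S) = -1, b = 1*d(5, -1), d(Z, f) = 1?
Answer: 65/8722 ≈ 0.0074524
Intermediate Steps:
b = 1 (b = 1*1 = 1)
z(m, c) = 3*m²
C = 7758 (C = (3*(-12)² - 1)*(90 - 72) = (3*144 - 1)*18 = (432 - 1)*18 = 431*18 = 7758)
x(17 - 1*82, C)/(-8722) = (17 - 1*82)/(-8722) = (17 - 82)*(-1/8722) = -65*(-1/8722) = 65/8722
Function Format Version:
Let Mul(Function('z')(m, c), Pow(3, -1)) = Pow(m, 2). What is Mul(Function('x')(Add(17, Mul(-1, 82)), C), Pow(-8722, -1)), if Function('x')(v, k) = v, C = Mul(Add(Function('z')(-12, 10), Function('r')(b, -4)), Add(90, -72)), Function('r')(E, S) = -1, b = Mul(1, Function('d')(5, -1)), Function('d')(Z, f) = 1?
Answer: Rational(65, 8722) ≈ 0.0074524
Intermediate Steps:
b = 1 (b = Mul(1, 1) = 1)
Function('z')(m, c) = Mul(3, Pow(m, 2))
C = 7758 (C = Mul(Add(Mul(3, Pow(-12, 2)), -1), Add(90, -72)) = Mul(Add(Mul(3, 144), -1), 18) = Mul(Add(432, -1), 18) = Mul(431, 18) = 7758)
Mul(Function('x')(Add(17, Mul(-1, 82)), C), Pow(-8722, -1)) = Mul(Add(17, Mul(-1, 82)), Pow(-8722, -1)) = Mul(Add(17, -82), Rational(-1, 8722)) = Mul(-65, Rational(-1, 8722)) = Rational(65, 8722)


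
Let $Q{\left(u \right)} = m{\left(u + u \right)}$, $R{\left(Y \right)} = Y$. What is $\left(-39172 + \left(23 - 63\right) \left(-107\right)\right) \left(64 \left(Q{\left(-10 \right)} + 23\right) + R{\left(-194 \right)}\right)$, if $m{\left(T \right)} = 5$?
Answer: $-55757416$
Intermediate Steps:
$Q{\left(u \right)} = 5$
$\left(-39172 + \left(23 - 63\right) \left(-107\right)\right) \left(64 \left(Q{\left(-10 \right)} + 23\right) + R{\left(-194 \right)}\right) = \left(-39172 + \left(23 - 63\right) \left(-107\right)\right) \left(64 \left(5 + 23\right) - 194\right) = \left(-39172 - -4280\right) \left(64 \cdot 28 - 194\right) = \left(-39172 + 4280\right) \left(1792 - 194\right) = \left(-34892\right) 1598 = -55757416$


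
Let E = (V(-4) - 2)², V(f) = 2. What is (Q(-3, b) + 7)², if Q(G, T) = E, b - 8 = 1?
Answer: 49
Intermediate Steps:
b = 9 (b = 8 + 1 = 9)
E = 0 (E = (2 - 2)² = 0² = 0)
Q(G, T) = 0
(Q(-3, b) + 7)² = (0 + 7)² = 7² = 49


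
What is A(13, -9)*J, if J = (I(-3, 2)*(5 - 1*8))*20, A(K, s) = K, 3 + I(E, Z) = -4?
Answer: 5460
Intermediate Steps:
I(E, Z) = -7 (I(E, Z) = -3 - 4 = -7)
J = 420 (J = -7*(5 - 1*8)*20 = -7*(5 - 8)*20 = -7*(-3)*20 = 21*20 = 420)
A(13, -9)*J = 13*420 = 5460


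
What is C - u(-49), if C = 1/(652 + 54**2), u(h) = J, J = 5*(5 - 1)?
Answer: -71359/3568 ≈ -20.000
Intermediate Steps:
J = 20 (J = 5*4 = 20)
u(h) = 20
C = 1/3568 (C = 1/(652 + 2916) = 1/3568 ≈ 0.00028027)
C - u(-49) = 1/3568 - 1*20 = 1/3568 - 20 = -71359/3568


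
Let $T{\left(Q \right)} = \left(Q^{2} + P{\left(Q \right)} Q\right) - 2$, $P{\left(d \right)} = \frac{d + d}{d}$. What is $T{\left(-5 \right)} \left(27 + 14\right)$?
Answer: $533$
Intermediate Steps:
$P{\left(d \right)} = 2$ ($P{\left(d \right)} = \frac{2 d}{d} = 2$)
$T{\left(Q \right)} = -2 + Q^{2} + 2 Q$ ($T{\left(Q \right)} = \left(Q^{2} + 2 Q\right) - 2 = -2 + Q^{2} + 2 Q$)
$T{\left(-5 \right)} \left(27 + 14\right) = \left(-2 + \left(-5\right)^{2} + 2 \left(-5\right)\right) \left(27 + 14\right) = \left(-2 + 25 - 10\right) 41 = 13 \cdot 41 = 533$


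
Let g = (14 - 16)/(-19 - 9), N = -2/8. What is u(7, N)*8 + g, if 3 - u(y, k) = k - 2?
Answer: 589/14 ≈ 42.071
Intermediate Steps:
N = -¼ (N = -2*⅛ = -¼ ≈ -0.25000)
u(y, k) = 5 - k (u(y, k) = 3 - (k - 2) = 3 - (-2 + k) = 3 + (2 - k) = 5 - k)
g = 1/14 (g = -2/(-28) = -2*(-1/28) = 1/14 ≈ 0.071429)
u(7, N)*8 + g = (5 - 1*(-¼))*8 + 1/14 = (5 + ¼)*8 + 1/14 = (21/4)*8 + 1/14 = 42 + 1/14 = 589/14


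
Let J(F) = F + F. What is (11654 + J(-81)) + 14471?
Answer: 25963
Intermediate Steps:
J(F) = 2*F
(11654 + J(-81)) + 14471 = (11654 + 2*(-81)) + 14471 = (11654 - 162) + 14471 = 11492 + 14471 = 25963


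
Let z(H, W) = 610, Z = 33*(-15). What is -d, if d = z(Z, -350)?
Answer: -610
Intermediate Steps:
Z = -495
d = 610
-d = -1*610 = -610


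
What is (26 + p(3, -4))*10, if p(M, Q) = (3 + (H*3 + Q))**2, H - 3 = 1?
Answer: 1470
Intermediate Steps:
H = 4 (H = 3 + 1 = 4)
p(M, Q) = (15 + Q)**2 (p(M, Q) = (3 + (4*3 + Q))**2 = (3 + (12 + Q))**2 = (15 + Q)**2)
(26 + p(3, -4))*10 = (26 + (15 - 4)**2)*10 = (26 + 11**2)*10 = (26 + 121)*10 = 147*10 = 1470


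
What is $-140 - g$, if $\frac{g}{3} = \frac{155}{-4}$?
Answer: $- \frac{95}{4} \approx -23.75$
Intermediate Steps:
$g = - \frac{465}{4}$ ($g = 3 \frac{155}{-4} = 3 \cdot 155 \left(- \frac{1}{4}\right) = 3 \left(- \frac{155}{4}\right) = - \frac{465}{4} \approx -116.25$)
$-140 - g = -140 - - \frac{465}{4} = -140 + \frac{465}{4} = - \frac{95}{4}$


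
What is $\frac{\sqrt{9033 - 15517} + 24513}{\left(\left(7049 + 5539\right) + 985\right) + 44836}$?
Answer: $\frac{24513}{58409} + \frac{2 i \sqrt{1621}}{58409} \approx 0.41968 + 0.0013786 i$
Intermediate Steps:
$\frac{\sqrt{9033 - 15517} + 24513}{\left(\left(7049 + 5539\right) + 985\right) + 44836} = \frac{\sqrt{-6484} + 24513}{\left(12588 + 985\right) + 44836} = \frac{2 i \sqrt{1621} + 24513}{13573 + 44836} = \frac{24513 + 2 i \sqrt{1621}}{58409} = \left(24513 + 2 i \sqrt{1621}\right) \frac{1}{58409} = \frac{24513}{58409} + \frac{2 i \sqrt{1621}}{58409}$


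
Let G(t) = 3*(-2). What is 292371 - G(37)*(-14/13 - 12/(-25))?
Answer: 95019411/325 ≈ 2.9237e+5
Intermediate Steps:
G(t) = -6
292371 - G(37)*(-14/13 - 12/(-25)) = 292371 - (-6)*(-14/13 - 12/(-25)) = 292371 - (-6)*(-14*1/13 - 12*(-1/25)) = 292371 - (-6)*(-14/13 + 12/25) = 292371 - (-6)*(-194)/325 = 292371 - 1*1164/325 = 292371 - 1164/325 = 95019411/325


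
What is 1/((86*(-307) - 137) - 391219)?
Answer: -1/417758 ≈ -2.3937e-6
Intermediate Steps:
1/((86*(-307) - 137) - 391219) = 1/((-26402 - 137) - 391219) = 1/(-26539 - 391219) = 1/(-417758) = -1/417758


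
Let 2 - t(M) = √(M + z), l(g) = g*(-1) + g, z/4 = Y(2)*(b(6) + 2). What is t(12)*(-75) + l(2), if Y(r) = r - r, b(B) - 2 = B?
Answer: -150 + 150*√3 ≈ 109.81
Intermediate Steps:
b(B) = 2 + B
Y(r) = 0
z = 0 (z = 4*(0*((2 + 6) + 2)) = 4*(0*(8 + 2)) = 4*(0*10) = 4*0 = 0)
l(g) = 0 (l(g) = -g + g = 0)
t(M) = 2 - √M (t(M) = 2 - √(M + 0) = 2 - √M)
t(12)*(-75) + l(2) = (2 - √12)*(-75) + 0 = (2 - 2*√3)*(-75) + 0 = (-150 + 150*√3) + 0 = -150 + 150*√3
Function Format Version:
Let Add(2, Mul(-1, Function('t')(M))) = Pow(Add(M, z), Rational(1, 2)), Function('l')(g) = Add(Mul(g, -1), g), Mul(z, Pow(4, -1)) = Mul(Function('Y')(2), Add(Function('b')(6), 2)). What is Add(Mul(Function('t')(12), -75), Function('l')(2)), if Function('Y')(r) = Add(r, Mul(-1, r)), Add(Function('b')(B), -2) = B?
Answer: Add(-150, Mul(150, Pow(3, Rational(1, 2)))) ≈ 109.81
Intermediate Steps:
Function('b')(B) = Add(2, B)
Function('Y')(r) = 0
z = 0 (z = Mul(4, Mul(0, Add(Add(2, 6), 2))) = Mul(4, Mul(0, Add(8, 2))) = Mul(4, Mul(0, 10)) = Mul(4, 0) = 0)
Function('l')(g) = 0 (Function('l')(g) = Add(Mul(-1, g), g) = 0)
Function('t')(M) = Add(2, Mul(-1, Pow(M, Rational(1, 2)))) (Function('t')(M) = Add(2, Mul(-1, Pow(Add(M, 0), Rational(1, 2)))) = Add(2, Mul(-1, Pow(M, Rational(1, 2)))))
Add(Mul(Function('t')(12), -75), Function('l')(2)) = Add(Mul(Add(2, Mul(-1, Pow(12, Rational(1, 2)))), -75), 0) = Add(Mul(Add(2, Mul(-1, Mul(2, Pow(3, Rational(1, 2))))), -75), 0) = Add(Mul(Add(2, Mul(-2, Pow(3, Rational(1, 2)))), -75), 0) = Add(Add(-150, Mul(150, Pow(3, Rational(1, 2)))), 0) = Add(-150, Mul(150, Pow(3, Rational(1, 2))))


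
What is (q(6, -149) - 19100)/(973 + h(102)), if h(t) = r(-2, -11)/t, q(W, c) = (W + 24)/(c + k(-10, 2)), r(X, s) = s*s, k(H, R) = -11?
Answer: -15585753/794936 ≈ -19.606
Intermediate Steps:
r(X, s) = s**2
q(W, c) = (24 + W)/(-11 + c) (q(W, c) = (W + 24)/(c - 11) = (24 + W)/(-11 + c))
h(t) = 121/t (h(t) = (-11)**2/t = 121/t)
(q(6, -149) - 19100)/(973 + h(102)) = ((24 + 6)/(-11 - 149) - 19100)/(973 + 121/102) = (30/(-160) - 19100)/(973 + 121*(1/102)) = (-1/160*30 - 19100)/(973 + 121/102) = (-3/16 - 19100)/(99367/102) = -305603/16*102/99367 = -15585753/794936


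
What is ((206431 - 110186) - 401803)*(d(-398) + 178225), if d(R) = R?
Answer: -54336462466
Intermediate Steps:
((206431 - 110186) - 401803)*(d(-398) + 178225) = ((206431 - 110186) - 401803)*(-398 + 178225) = (96245 - 401803)*177827 = -305558*177827 = -54336462466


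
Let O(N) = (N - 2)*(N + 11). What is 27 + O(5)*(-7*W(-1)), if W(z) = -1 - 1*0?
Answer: 363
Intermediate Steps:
O(N) = (-2 + N)*(11 + N)
W(z) = -1 (W(z) = -1 + 0 = -1)
27 + O(5)*(-7*W(-1)) = 27 + (-22 + 5² + 9*5)*(-7*(-1)) = 27 + (-22 + 25 + 45)*7 = 27 + 48*7 = 27 + 336 = 363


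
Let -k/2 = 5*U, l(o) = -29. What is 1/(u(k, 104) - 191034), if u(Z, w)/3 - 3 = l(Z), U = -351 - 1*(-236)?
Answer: -1/191112 ≈ -5.2325e-6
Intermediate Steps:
U = -115 (U = -351 + 236 = -115)
k = 1150 (k = -10*(-115) = -2*(-575) = 1150)
u(Z, w) = -78 (u(Z, w) = 9 + 3*(-29) = 9 - 87 = -78)
1/(u(k, 104) - 191034) = 1/(-78 - 191034) = 1/(-191112) = -1/191112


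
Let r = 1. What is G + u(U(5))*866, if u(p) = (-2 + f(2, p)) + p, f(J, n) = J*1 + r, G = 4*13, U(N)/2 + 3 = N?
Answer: 4382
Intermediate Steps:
U(N) = -6 + 2*N
G = 52
f(J, n) = 1 + J (f(J, n) = J*1 + 1 = J + 1 = 1 + J)
u(p) = 1 + p (u(p) = (-2 + (1 + 2)) + p = (-2 + 3) + p = 1 + p)
G + u(U(5))*866 = 52 + (1 + (-6 + 2*5))*866 = 52 + (1 + (-6 + 10))*866 = 52 + (1 + 4)*866 = 52 + 5*866 = 52 + 4330 = 4382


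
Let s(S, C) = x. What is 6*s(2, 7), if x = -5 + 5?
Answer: 0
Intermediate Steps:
x = 0
s(S, C) = 0
6*s(2, 7) = 6*0 = 0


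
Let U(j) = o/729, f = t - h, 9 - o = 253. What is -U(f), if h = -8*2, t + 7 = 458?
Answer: 244/729 ≈ 0.33470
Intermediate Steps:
o = -244 (o = 9 - 1*253 = 9 - 253 = -244)
t = 451 (t = -7 + 458 = 451)
h = -16
f = 467 (f = 451 - 1*(-16) = 451 + 16 = 467)
U(j) = -244/729
-U(f) = -1*(-244/729) = 244/729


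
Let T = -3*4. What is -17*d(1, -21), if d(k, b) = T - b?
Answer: -153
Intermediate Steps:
T = -12
d(k, b) = -12 - b
-17*d(1, -21) = -17*(-12 - 1*(-21)) = -17*(-12 + 21) = -17*9 = -153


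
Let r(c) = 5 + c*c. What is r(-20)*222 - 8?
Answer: 89902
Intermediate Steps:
r(c) = 5 + c²
r(-20)*222 - 8 = (5 + (-20)²)*222 - 8 = (5 + 400)*222 - 8 = 405*222 - 8 = 89910 - 8 = 89902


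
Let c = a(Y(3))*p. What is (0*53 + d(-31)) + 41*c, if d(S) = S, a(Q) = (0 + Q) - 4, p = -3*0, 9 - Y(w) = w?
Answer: -31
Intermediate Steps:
Y(w) = 9 - w
p = 0
a(Q) = -4 + Q (a(Q) = Q - 4 = -4 + Q)
c = 0 (c = (-4 + (9 - 1*3))*0 = (-4 + (9 - 3))*0 = (-4 + 6)*0 = 2*0 = 0)
(0*53 + d(-31)) + 41*c = (0*53 - 31) + 41*0 = (0 - 31) + 0 = -31 + 0 = -31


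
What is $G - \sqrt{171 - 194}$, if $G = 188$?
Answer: $188 - i \sqrt{23} \approx 188.0 - 4.7958 i$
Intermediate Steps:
$G - \sqrt{171 - 194} = 188 - \sqrt{171 - 194} = 188 - \sqrt{-23} = 188 - i \sqrt{23}$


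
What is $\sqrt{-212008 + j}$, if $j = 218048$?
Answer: $2 \sqrt{1510} \approx 77.717$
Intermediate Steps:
$\sqrt{-212008 + j} = \sqrt{-212008 + 218048} = \sqrt{6040} = 2 \sqrt{1510}$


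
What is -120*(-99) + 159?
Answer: 12039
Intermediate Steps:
-120*(-99) + 159 = 11880 + 159 = 12039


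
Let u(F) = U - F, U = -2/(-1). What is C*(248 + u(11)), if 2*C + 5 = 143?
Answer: 16491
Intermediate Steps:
C = 69 (C = -5/2 + (1/2)*143 = -5/2 + 143/2 = 69)
U = 2 (U = -2*(-1) = 2)
u(F) = 2 - F
C*(248 + u(11)) = 69*(248 + (2 - 1*11)) = 69*(248 + (2 - 11)) = 69*(248 - 9) = 69*239 = 16491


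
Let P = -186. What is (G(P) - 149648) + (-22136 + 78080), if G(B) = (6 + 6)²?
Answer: -93560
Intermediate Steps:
G(B) = 144 (G(B) = 12² = 144)
(G(P) - 149648) + (-22136 + 78080) = (144 - 149648) + (-22136 + 78080) = -149504 + 55944 = -93560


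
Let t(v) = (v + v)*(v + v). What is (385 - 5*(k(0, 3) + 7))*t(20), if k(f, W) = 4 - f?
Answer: 528000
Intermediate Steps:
t(v) = 4*v² (t(v) = (2*v)*(2*v) = 4*v²)
(385 - 5*(k(0, 3) + 7))*t(20) = (385 - 5*((4 - 1*0) + 7))*(4*20²) = (385 - 5*((4 + 0) + 7))*(4*400) = (385 - 5*(4 + 7))*1600 = (385 - 5*11)*1600 = (385 - 55)*1600 = 330*1600 = 528000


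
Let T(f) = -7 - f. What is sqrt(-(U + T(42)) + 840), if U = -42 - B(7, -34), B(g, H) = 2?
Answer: sqrt(933) ≈ 30.545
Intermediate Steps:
U = -44 (U = -42 - 1*2 = -42 - 2 = -44)
sqrt(-(U + T(42)) + 840) = sqrt(-(-44 + (-7 - 1*42)) + 840) = sqrt(-(-44 + (-7 - 42)) + 840) = sqrt(-(-44 - 49) + 840) = sqrt(-1*(-93) + 840) = sqrt(93 + 840) = sqrt(933)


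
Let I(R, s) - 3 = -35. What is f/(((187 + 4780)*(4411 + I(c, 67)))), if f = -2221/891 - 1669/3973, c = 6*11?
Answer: -10311112/76995505441899 ≈ -1.3392e-7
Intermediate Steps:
c = 66
I(R, s) = -32 (I(R, s) = 3 - 35 = -32)
f = -10311112/3539943 (f = -2221*1/891 - 1669*1/3973 = -2221/891 - 1669/3973 = -10311112/3539943 ≈ -2.9128)
f/(((187 + 4780)*(4411 + I(c, 67)))) = -10311112*1/((187 + 4780)*(4411 - 32))/3539943 = -10311112/(3539943*(4967*4379)) = -10311112/3539943/21750493 = -10311112/3539943*1/21750493 = -10311112/76995505441899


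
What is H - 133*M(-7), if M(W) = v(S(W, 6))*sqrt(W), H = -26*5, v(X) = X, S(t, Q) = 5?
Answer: -130 - 665*I*sqrt(7) ≈ -130.0 - 1759.4*I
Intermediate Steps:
H = -130
M(W) = 5*sqrt(W)
H - 133*M(-7) = -130 - 665*sqrt(-7) = -130 - 665*I*sqrt(7)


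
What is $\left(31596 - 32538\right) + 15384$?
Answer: $14442$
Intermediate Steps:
$\left(31596 - 32538\right) + 15384 = -942 + 15384 = 14442$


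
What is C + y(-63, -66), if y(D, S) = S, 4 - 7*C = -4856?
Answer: 4398/7 ≈ 628.29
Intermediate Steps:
C = 4860/7 (C = 4/7 - 1/7*(-4856) = 4/7 + 4856/7 = 4860/7 ≈ 694.29)
C + y(-63, -66) = 4860/7 - 66 = 4398/7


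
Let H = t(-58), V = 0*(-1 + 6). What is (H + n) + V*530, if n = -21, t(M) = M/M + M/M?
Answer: -19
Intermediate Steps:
t(M) = 2 (t(M) = 1 + 1 = 2)
V = 0 (V = 0*5 = 0)
H = 2
(H + n) + V*530 = (2 - 21) + 0*530 = -19 + 0 = -19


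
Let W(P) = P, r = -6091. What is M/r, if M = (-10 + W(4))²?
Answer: -36/6091 ≈ -0.0059104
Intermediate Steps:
M = 36 (M = (-10 + 4)² = (-6)² = 36)
M/r = 36/(-6091) = 36*(-1/6091) = -36/6091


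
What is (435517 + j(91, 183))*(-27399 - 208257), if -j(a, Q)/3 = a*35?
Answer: -100380501072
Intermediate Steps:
j(a, Q) = -105*a (j(a, Q) = -3*a*35 = -105*a)
(435517 + j(91, 183))*(-27399 - 208257) = (435517 - 105*91)*(-27399 - 208257) = (435517 - 9555)*(-235656) = 425962*(-235656) = -100380501072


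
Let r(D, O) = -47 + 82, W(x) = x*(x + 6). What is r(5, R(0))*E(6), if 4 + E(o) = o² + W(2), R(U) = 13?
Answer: 1680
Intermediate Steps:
W(x) = x*(6 + x)
E(o) = 12 + o² (E(o) = -4 + (o² + 2*(6 + 2)) = -4 + (o² + 2*8) = -4 + (o² + 16) = -4 + (16 + o²) = 12 + o²)
r(D, O) = 35
r(5, R(0))*E(6) = 35*(12 + 6²) = 35*(12 + 36) = 35*48 = 1680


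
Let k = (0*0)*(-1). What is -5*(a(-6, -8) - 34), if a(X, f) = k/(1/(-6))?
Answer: 170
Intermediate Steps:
k = 0 (k = 0*(-1) = 0)
a(X, f) = 0 (a(X, f) = 0/(1/(-6)) = 0/(-1/6) = 0*(-6) = 0)
-5*(a(-6, -8) - 34) = -5*(0 - 34) = -5*(-34) = 170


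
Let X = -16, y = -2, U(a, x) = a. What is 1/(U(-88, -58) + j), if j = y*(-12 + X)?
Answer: -1/32 ≈ -0.031250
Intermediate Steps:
j = 56 (j = -2*(-12 - 16) = -2*(-28) = 56)
1/(U(-88, -58) + j) = 1/(-88 + 56) = 1/(-32) = -1/32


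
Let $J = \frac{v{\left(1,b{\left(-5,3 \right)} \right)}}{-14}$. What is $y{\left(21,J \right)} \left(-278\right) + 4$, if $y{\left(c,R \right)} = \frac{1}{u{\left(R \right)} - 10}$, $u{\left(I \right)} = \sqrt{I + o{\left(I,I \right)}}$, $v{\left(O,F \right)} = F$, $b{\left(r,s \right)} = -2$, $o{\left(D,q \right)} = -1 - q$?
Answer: $\frac{3184}{101} + \frac{278 i}{101} \approx 31.525 + 2.7525 i$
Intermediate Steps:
$u{\left(I \right)} = i$ ($u{\left(I \right)} = \sqrt{I - \left(1 + I\right)} = \sqrt{-1} = i$)
$J = \frac{1}{7}$ ($J = - \frac{2}{-14} = \left(-2\right) \left(- \frac{1}{14}\right) = \frac{1}{7} \approx 0.14286$)
$y{\left(c,R \right)} = \frac{-10 - i}{101}$ ($y{\left(c,R \right)} = \frac{1}{i - 10} = \frac{1}{-10 + i} = \frac{-10 - i}{101}$)
$y{\left(21,J \right)} \left(-278\right) + 4 = \left(- \frac{10}{101} - \frac{i}{101}\right) \left(-278\right) + 4 = \left(\frac{2780}{101} + \frac{278 i}{101}\right) + 4 = \frac{3184}{101} + \frac{278 i}{101}$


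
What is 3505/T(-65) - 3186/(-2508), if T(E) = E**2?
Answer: 741713/353210 ≈ 2.0999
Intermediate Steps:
3505/T(-65) - 3186/(-2508) = 3505/((-65)**2) - 3186/(-2508) = 3505/4225 - 3186*(-1/2508) = 3505*(1/4225) + 531/418 = 701/845 + 531/418 = 741713/353210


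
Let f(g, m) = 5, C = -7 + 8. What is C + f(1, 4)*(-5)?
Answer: -24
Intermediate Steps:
C = 1
C + f(1, 4)*(-5) = 1 + 5*(-5) = 1 - 25 = -24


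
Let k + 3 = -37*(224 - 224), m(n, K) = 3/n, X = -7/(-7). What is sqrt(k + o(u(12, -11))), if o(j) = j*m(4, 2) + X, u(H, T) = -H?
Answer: I*sqrt(11) ≈ 3.3166*I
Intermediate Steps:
X = 1 (X = -7*(-1/7) = 1)
k = -3 (k = -3 - 37*(224 - 224) = -3 - 37*0 = -3 + 0 = -3)
o(j) = 1 + 3*j/4 (o(j) = j*(3/4) + 1 = 3*j/4 + 1 = 1 + 3*j/4)
sqrt(k + o(u(12, -11))) = sqrt(-3 + (1 + 3*(-1*12)/4)) = sqrt(-3 + (1 + (3/4)*(-12))) = sqrt(-3 + (1 - 9)) = sqrt(-3 - 8) = sqrt(-11) = I*sqrt(11)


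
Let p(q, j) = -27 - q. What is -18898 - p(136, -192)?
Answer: -18735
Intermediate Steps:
-18898 - p(136, -192) = -18898 - (-27 - 1*136) = -18898 - (-27 - 136) = -18898 - 1*(-163) = -18898 + 163 = -18735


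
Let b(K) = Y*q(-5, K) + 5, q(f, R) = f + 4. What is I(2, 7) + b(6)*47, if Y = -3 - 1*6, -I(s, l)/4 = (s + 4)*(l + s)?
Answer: 442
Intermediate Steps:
q(f, R) = 4 + f
I(s, l) = -4*(4 + s)*(l + s) (I(s, l) = -4*(s + 4)*(l + s) = -4*(4 + s)*(l + s))
Y = -9 (Y = -3 - 6 = -9)
b(K) = 14 (b(K) = -9*(4 - 5) + 5 = -9*(-1) + 5 = 9 + 5 = 14)
I(2, 7) + b(6)*47 = (-16*7 - 16*2 - 4*2**2 - 4*7*2) + 14*47 = (-112 - 32 - 4*4 - 56) + 658 = (-112 - 32 - 16 - 56) + 658 = -216 + 658 = 442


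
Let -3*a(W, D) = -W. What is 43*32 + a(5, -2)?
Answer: 4133/3 ≈ 1377.7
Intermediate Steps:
a(W, D) = W/3 (a(W, D) = -(-1)*W/3 = W/3)
43*32 + a(5, -2) = 43*32 + (⅓)*5 = 1376 + 5/3 = 4133/3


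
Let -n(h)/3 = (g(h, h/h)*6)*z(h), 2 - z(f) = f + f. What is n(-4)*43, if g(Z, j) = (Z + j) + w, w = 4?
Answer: -7740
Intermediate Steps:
g(Z, j) = 4 + Z + j (g(Z, j) = (Z + j) + 4 = 4 + Z + j)
z(f) = 2 - 2*f (z(f) = 2 - (f + f) = 2 - 2*f)
n(h) = -3*(2 - 2*h)*(30 + 6*h) (n(h) = -3*(4 + h + h/h)*6*(2 - 2*h) = -3*(4 + h + 1)*6*(2 - 2*h) = -3*(5 + h)*6*(2 - 2*h) = -3*(30 + 6*h)*(2 - 2*h) = -3*(2 - 2*h)*(30 + 6*h))
n(-4)*43 = (36*(-1 - 4)*(5 - 4))*43 = (36*(-5)*1)*43 = -180*43 = -7740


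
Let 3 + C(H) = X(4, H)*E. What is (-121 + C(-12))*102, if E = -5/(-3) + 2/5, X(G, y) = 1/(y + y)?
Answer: -759407/60 ≈ -12657.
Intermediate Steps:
X(G, y) = 1/(2*y)
E = 31/15 (E = -5*(-⅓) + 2*(⅕) = 5/3 + ⅖ = 31/15 ≈ 2.0667)
C(H) = -3 + 31/(30*H) (C(H) = -3 + (1/(2*H))*(31/15) = -3 + 31/(30*H))
(-121 + C(-12))*102 = (-121 + (-3 + (31/30)/(-12)))*102 = (-121 + (-3 + (31/30)*(-1/12)))*102 = (-121 + (-3 - 31/360))*102 = (-121 - 1111/360)*102 = -44671/360*102 = -759407/60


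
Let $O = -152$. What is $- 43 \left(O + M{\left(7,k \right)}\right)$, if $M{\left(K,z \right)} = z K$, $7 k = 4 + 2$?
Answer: $6278$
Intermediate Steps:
$k = \frac{6}{7}$ ($k = \frac{4 + 2}{7} = \frac{1}{7} \cdot 6 = \frac{6}{7} \approx 0.85714$)
$M{\left(K,z \right)} = K z$
$- 43 \left(O + M{\left(7,k \right)}\right) = - 43 \left(-152 + 7 \cdot \frac{6}{7}\right) = - 43 \left(-152 + 6\right) = \left(-43\right) \left(-146\right) = 6278$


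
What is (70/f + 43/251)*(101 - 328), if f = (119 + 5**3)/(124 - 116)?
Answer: -8572201/15311 ≈ -559.87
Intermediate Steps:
f = 61/2 (f = (119 + 125)/8 = 244*(1/8) = 61/2 ≈ 30.500)
(70/f + 43/251)*(101 - 328) = (70/(61/2) + 43/251)*(101 - 328) = (70*(2/61) + 43*(1/251))*(-227) = (140/61 + 43/251)*(-227) = (37763/15311)*(-227) = -8572201/15311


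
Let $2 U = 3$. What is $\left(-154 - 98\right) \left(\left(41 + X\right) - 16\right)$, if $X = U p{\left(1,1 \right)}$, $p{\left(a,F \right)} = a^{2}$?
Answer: $-6678$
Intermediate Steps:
$U = \frac{3}{2}$ ($U = \frac{1}{2} \cdot 3 = \frac{3}{2} \approx 1.5$)
$X = \frac{3}{2}$ ($X = \frac{3 \cdot 1^{2}}{2} = \frac{3}{2} \cdot 1 = \frac{3}{2} \approx 1.5$)
$\left(-154 - 98\right) \left(\left(41 + X\right) - 16\right) = \left(-154 - 98\right) \left(\left(41 + \frac{3}{2}\right) - 16\right) = - 252 \left(\frac{85}{2} - 16\right) = \left(-252\right) \frac{53}{2} = -6678$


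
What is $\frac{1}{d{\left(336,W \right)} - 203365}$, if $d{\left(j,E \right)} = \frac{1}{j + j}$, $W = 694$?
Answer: $- \frac{672}{136661279} \approx -4.9173 \cdot 10^{-6}$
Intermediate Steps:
$d{\left(j,E \right)} = \frac{1}{2 j}$
$\frac{1}{d{\left(336,W \right)} - 203365} = \frac{1}{\frac{1}{2 \cdot 336} - 203365} = \frac{1}{\frac{1}{2} \cdot \frac{1}{336} - 203365} = \frac{1}{\frac{1}{672} - 203365} = \frac{1}{- \frac{136661279}{672}} = - \frac{672}{136661279}$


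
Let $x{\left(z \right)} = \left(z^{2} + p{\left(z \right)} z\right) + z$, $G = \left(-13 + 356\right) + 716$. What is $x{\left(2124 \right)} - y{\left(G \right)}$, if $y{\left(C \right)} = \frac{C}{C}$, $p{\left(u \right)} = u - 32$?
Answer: $8956907$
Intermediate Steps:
$p{\left(u \right)} = -32 + u$
$G = 1059$ ($G = 343 + 716 = 1059$)
$x{\left(z \right)} = z + z^{2} + z \left(-32 + z\right)$ ($x{\left(z \right)} = \left(z^{2} + \left(-32 + z\right) z\right) + z = \left(z^{2} + z \left(-32 + z\right)\right) + z = z + z^{2} + z \left(-32 + z\right)$)
$y{\left(C \right)} = 1$
$x{\left(2124 \right)} - y{\left(G \right)} = 2124 \left(-31 + 2 \cdot 2124\right) - 1 = 2124 \left(-31 + 4248\right) - 1 = 2124 \cdot 4217 - 1 = 8956908 - 1 = 8956907$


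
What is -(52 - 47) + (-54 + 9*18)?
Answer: 103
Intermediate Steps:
-(52 - 47) + (-54 + 9*18) = -1*5 + (-54 + 162) = -5 + 108 = 103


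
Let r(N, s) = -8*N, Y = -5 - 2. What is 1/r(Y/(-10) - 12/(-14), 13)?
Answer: -35/436 ≈ -0.080275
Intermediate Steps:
Y = -7
1/r(Y/(-10) - 12/(-14), 13) = 1/(-8*(-7/(-10) - 12/(-14))) = 1/(-8*(-7*(-⅒) - 12*(-1/14))) = 1/(-8*(7/10 + 6/7)) = 1/(-8*109/70) = 1/(-436/35) = -35/436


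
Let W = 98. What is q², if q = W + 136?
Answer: 54756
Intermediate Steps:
q = 234 (q = 98 + 136 = 234)
q² = 234² = 54756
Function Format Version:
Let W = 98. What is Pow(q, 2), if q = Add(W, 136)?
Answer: 54756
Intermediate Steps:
q = 234 (q = Add(98, 136) = 234)
Pow(q, 2) = Pow(234, 2) = 54756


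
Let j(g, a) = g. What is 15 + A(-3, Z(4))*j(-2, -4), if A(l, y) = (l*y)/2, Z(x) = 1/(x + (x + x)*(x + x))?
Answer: 1023/68 ≈ 15.044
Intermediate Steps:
Z(x) = 1/(x + 4*x**2) (Z(x) = 1/(x + (2*x)*(2*x)) = 1/(x + 4*x**2))
A(l, y) = l*y/2 (A(l, y) = (l*y)*(1/2) = l*y/2)
15 + A(-3, Z(4))*j(-2, -4) = 15 + ((1/2)*(-3)*(1/(4*(1 + 4*4))))*(-2) = 15 + ((1/2)*(-3)*(1/(4*(1 + 16))))*(-2) = 15 + ((1/2)*(-3)*((1/4)/17))*(-2) = 15 + ((1/2)*(-3)*((1/4)*(1/17)))*(-2) = 15 + ((1/2)*(-3)*(1/68))*(-2) = 15 - 3/136*(-2) = 15 + 3/68 = 1023/68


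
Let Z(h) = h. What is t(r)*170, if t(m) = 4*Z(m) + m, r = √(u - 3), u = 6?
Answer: 850*√3 ≈ 1472.2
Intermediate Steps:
r = √3 (r = √(6 - 3) = √3 ≈ 1.7320)
t(m) = 5*m (t(m) = 4*m + m = 5*m)
t(r)*170 = (5*√3)*170 = 850*√3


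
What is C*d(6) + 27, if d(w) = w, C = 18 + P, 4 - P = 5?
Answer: 129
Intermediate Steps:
P = -1 (P = 4 - 1*5 = 4 - 5 = -1)
C = 17 (C = 18 - 1 = 17)
C*d(6) + 27 = 17*6 + 27 = 102 + 27 = 129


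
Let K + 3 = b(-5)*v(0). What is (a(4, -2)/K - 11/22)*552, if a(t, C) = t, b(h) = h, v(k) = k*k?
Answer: -1012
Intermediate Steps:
v(k) = k**2
K = -3 (K = -3 - 5*0**2 = -3 - 5*0 = -3 + 0 = -3)
(a(4, -2)/K - 11/22)*552 = (4/(-3) - 11/22)*552 = (4*(-1/3) - 11*1/22)*552 = (-4/3 - 1/2)*552 = -11/6*552 = -1012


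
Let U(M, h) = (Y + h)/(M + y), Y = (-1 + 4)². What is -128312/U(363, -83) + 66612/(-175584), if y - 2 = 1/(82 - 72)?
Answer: 1713651668761/2706920 ≈ 6.3306e+5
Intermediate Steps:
Y = 9 (Y = 3² = 9)
y = 21/10 (y = 2 + 1/(82 - 72) = 2 + 1/10 = 2 + ⅒ = 21/10 ≈ 2.1000)
U(M, h) = (9 + h)/(21/10 + M) (U(M, h) = (9 + h)/(M + 21/10) = (9 + h)/(21/10 + M))
-128312/U(363, -83) + 66612/(-175584) = -128312*(21 + 10*363)/(10*(9 - 83)) + 66612/(-175584) = -128312/(10*(-74)/(21 + 3630)) + 66612*(-1/175584) = -128312/(10*(-74)/3651) - 5551/14632 = -128312/(10*(1/3651)*(-74)) - 5551/14632 = -128312/(-740/3651) - 5551/14632 = -128312*(-3651/740) - 5551/14632 = 117116778/185 - 5551/14632 = 1713651668761/2706920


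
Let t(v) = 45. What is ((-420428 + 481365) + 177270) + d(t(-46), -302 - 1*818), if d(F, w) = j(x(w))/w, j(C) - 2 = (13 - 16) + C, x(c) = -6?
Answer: 38113121/160 ≈ 2.3821e+5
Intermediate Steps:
j(C) = -1 + C (j(C) = 2 + ((13 - 16) + C) = 2 + (-3 + C) = -1 + C)
d(F, w) = -7/w (d(F, w) = (-1 - 6)/w = -7/w)
((-420428 + 481365) + 177270) + d(t(-46), -302 - 1*818) = ((-420428 + 481365) + 177270) - 7/(-302 - 1*818) = (60937 + 177270) - 7/(-302 - 818) = 238207 - 7/(-1120) = 238207 - 7*(-1/1120) = 238207 + 1/160 = 38113121/160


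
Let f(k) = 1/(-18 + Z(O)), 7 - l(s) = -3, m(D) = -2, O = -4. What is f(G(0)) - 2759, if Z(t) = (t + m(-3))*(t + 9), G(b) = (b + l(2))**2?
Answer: -132433/48 ≈ -2759.0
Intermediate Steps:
l(s) = 10 (l(s) = 7 - 1*(-3) = 7 + 3 = 10)
G(b) = (10 + b)**2 (G(b) = (b + 10)**2 = (10 + b)**2)
Z(t) = (-2 + t)*(9 + t) (Z(t) = (t - 2)*(t + 9) = (-2 + t)*(9 + t))
f(k) = -1/48 (f(k) = 1/(-18 + (-18 + (-4)**2 + 7*(-4))) = 1/(-18 + (-18 + 16 - 28)) = 1/(-18 - 30) = 1/(-48) = -1/48)
f(G(0)) - 2759 = -1/48 - 2759 = -132433/48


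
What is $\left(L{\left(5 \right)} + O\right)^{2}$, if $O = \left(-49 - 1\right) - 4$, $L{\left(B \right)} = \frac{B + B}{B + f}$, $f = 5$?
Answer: $2809$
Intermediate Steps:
$L{\left(B \right)} = \frac{2 B}{5 + B}$ ($L{\left(B \right)} = \frac{B + B}{B + 5} = \frac{2 B}{5 + B}$)
$O = -54$ ($O = -50 - 4 = -54$)
$\left(L{\left(5 \right)} + O\right)^{2} = \left(2 \cdot 5 \frac{1}{5 + 5} - 54\right)^{2} = \left(2 \cdot 5 \cdot \frac{1}{10} - 54\right)^{2} = \left(1 - 54\right)^{2} = \left(-53\right)^{2} = 2809$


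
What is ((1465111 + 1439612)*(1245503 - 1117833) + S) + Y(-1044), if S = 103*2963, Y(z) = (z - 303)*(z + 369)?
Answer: 370847199824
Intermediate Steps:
Y(z) = (-303 + z)*(369 + z)
S = 305189
((1465111 + 1439612)*(1245503 - 1117833) + S) + Y(-1044) = ((1465111 + 1439612)*(1245503 - 1117833) + 305189) + (-111807 + (-1044)² + 66*(-1044)) = (2904723*127670 + 305189) + (-111807 + 1089936 - 68904) = (370845985410 + 305189) + 909225 = 370846290599 + 909225 = 370847199824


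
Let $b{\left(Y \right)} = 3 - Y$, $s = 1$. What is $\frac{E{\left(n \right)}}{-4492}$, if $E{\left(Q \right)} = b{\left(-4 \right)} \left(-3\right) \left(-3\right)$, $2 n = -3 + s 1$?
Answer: $- \frac{63}{4492} \approx -0.014025$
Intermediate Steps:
$n = -1$ ($n = \frac{-3 + 1 \cdot 1}{2} = \frac{-3 + 1}{2} = \frac{1}{2} \left(-2\right) = -1$)
$E{\left(Q \right)} = 63$ ($E{\left(Q \right)} = \left(3 - -4\right) \left(-3\right) \left(-3\right) = \left(3 + 4\right) \left(-3\right) \left(-3\right) = 7 \left(-3\right) \left(-3\right) = \left(-21\right) \left(-3\right) = 63$)
$\frac{E{\left(n \right)}}{-4492} = \frac{63}{-4492} = 63 \left(- \frac{1}{4492}\right) = - \frac{63}{4492}$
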